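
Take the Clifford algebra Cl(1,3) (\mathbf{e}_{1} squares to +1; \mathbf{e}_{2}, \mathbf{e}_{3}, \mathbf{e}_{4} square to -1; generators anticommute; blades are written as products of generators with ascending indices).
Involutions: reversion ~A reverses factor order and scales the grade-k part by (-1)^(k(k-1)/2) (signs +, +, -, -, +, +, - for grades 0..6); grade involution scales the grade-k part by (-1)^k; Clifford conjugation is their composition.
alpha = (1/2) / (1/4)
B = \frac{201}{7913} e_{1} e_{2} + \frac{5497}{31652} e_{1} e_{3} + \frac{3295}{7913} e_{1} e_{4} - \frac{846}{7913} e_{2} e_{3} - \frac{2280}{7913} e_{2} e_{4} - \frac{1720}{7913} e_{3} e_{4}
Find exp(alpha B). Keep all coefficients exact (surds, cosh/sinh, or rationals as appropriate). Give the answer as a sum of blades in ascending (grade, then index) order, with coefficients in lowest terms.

B^2 term by term: the squares give (\frac{201}{7913})^2*(e_{1} e_{2})^2 + (\frac{5497}{31652})^2*(e_{1} e_{3})^2 + (\frac{3295}{7913})^2*(e_{1} e_{4})^2 + (-\frac{846}{7913})^2*(e_{2} e_{3})^2 + (-\frac{2280}{7913})^2*(e_{2} e_{4})^2 + (-\frac{1720}{7913})^2*(e_{3} e_{4})^2 = \frac{40401}{62615569}*(+1) + \frac{30217009}{1001849104}*(+1) + \frac{10857025}{62615569}*(+1) + \frac{715716}{62615569}*(-1) + \frac{5198400}{62615569}*(-1) + \frac{2958400}{62615569}*(-1) = \frac{1}{16} (each basis 2-blade squares to minus the product of its generators' squares); cross terms between blades sharing an index anticommute and cancel; the commuting (index-disjoint) pairs give grade-4 terms 2*c*c'*(blade product), which cancel blade by blade — e_{1} e_{2} e_{3} e_{4}: -\frac{691440}{62615569} + \frac{6266580}{62615569} - \frac{5575140}{62615569} = 0 — confirming B is simple. So B^2 = \frac{1}{16}.
B^2 = \frac{1}{16} — since the square is positive, the closed form is hyperbolic: l = \frac{1}{4}, alpha*l = \frac{1}{2}, so exp(alpha B) = cosh(\frac{1}{2}) + (sinh(\frac{1}{2})/(\frac{1}{4}))*B = \cosh{\left(\frac{1}{2} \right)} + (4 \sinh{\left(\frac{1}{2} \right)})*B.
Answer: \cosh{\left(\frac{1}{2} \right)} + \frac{804 \sinh{\left(\frac{1}{2} \right)}}{7913} e_{1} e_{2} + \frac{5497 \sinh{\left(\frac{1}{2} \right)}}{7913} e_{1} e_{3} + \frac{13180 \sinh{\left(\frac{1}{2} \right)}}{7913} e_{1} e_{4} - \frac{3384 \sinh{\left(\frac{1}{2} \right)}}{7913} e_{2} e_{3} - \frac{9120 \sinh{\left(\frac{1}{2} \right)}}{7913} e_{2} e_{4} - \frac{6880 \sinh{\left(\frac{1}{2} \right)}}{7913} e_{3} e_{4}


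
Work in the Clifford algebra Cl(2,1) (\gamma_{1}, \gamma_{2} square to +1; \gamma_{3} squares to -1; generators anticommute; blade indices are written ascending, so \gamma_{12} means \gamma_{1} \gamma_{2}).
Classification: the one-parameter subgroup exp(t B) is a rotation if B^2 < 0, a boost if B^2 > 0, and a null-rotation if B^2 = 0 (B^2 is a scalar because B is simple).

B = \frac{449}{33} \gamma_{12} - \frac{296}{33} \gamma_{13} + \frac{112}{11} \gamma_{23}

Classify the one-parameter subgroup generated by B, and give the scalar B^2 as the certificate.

B^2 term by term: the squares give (\frac{449}{33})^2*(\gamma_{12})^2 + (-\frac{296}{33})^2*(\gamma_{13})^2 + (\frac{112}{11})^2*(\gamma_{23})^2 = \frac{201601}{1089}*(-1) + \frac{87616}{1089}*(+1) + \frac{12544}{121}*(+1) = -1 (each basis 2-blade squares to minus the product of its generators' squares); cross terms between blades sharing an index anticommute and cancel. So B^2 = -1.
Answer: rotation, certificate B^2 = -1. No conjugation can change B^2 = -1; the sign gives the class.


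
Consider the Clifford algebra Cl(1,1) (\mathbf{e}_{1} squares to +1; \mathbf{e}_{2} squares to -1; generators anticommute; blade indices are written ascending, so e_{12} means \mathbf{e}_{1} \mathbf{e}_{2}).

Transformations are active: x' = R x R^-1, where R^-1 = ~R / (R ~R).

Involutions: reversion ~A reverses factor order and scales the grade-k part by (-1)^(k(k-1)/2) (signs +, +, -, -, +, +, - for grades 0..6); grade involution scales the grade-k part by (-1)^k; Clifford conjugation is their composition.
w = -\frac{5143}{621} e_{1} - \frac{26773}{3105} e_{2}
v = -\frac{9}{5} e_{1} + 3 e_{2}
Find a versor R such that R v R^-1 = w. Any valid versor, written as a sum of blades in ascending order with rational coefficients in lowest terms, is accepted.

Take R = v + w = -\frac{31304}{3105} e_{1} - \frac{17458}{3105} e_{2}. Because q(v) = q(w) = -\frac{144}{25}, conjugation by R sends v exactly to w.
Answer: -\frac{31304}{3105} e_{1} - \frac{17458}{3105} e_{2}


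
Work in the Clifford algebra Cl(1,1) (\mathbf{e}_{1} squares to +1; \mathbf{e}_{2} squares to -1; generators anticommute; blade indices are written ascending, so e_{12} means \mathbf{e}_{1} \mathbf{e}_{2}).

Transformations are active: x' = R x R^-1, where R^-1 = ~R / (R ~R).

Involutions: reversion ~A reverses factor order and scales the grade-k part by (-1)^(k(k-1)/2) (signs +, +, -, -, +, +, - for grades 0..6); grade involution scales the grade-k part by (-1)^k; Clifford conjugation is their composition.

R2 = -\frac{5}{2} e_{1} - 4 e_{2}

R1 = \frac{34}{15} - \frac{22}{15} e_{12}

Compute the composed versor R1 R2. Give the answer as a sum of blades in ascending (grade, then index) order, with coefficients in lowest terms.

Distribute over the terms of R1 (each basis-blade product reordered to ascending indices, repeated generators contracted through their squares):
(\frac{34}{15}) R2 = -\frac{17}{3} e_{1} - \frac{136}{15} e_{2}
(-\frac{22}{15} e_{12}) R2 = -\frac{88}{15} e_{1} - \frac{11}{3} e_{2}
Summing the partial products and collecting blades:
Answer: -\frac{173}{15} e_{1} - \frac{191}{15} e_{2}


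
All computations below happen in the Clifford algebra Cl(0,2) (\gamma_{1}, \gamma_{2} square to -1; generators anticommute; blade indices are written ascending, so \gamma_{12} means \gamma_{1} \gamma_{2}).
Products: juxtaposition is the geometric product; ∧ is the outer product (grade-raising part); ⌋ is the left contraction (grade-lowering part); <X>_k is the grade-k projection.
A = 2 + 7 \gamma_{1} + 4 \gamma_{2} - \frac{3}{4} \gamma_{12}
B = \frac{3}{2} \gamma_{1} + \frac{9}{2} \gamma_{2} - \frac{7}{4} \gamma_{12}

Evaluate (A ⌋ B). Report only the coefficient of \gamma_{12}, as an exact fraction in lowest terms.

step 1: -\frac{477}{16} - 4 \gamma_{1} + \frac{85}{4} \gamma_{2} - \frac{7}{2} \gamma_{12}
Answer: -\frac{7}{2}


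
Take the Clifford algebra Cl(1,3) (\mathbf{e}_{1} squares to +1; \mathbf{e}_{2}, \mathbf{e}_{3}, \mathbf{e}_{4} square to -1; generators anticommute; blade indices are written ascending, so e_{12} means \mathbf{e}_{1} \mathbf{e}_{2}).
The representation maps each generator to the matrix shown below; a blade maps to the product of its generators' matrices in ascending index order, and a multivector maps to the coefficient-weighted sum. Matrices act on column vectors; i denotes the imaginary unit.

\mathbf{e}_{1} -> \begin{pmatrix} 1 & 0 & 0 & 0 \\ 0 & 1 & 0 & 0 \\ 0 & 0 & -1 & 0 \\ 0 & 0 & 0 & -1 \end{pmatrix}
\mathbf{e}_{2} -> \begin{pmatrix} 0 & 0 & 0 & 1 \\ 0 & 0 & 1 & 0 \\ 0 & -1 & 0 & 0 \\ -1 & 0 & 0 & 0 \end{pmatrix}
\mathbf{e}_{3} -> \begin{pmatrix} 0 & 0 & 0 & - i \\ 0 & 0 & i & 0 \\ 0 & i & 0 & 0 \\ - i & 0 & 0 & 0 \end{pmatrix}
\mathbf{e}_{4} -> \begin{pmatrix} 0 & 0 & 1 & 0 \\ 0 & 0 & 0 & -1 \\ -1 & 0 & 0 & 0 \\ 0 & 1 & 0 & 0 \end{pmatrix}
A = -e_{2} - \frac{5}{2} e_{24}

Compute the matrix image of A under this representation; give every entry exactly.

Bivector images (products of the table entries): rho(e_{24}) = rho(\mathbf{e}_{2})rho(\mathbf{e}_{4}) = \begin{pmatrix} 0 & 1 & 0 & 0 \\ -1 & 0 & 0 & 0 \\ 0 & 0 & 0 & 1 \\ 0 & 0 & -1 & 0 \end{pmatrix}.
M = (-1)*rho(e_{2}) + (-\frac{5}{2})*rho(e_{24}), summed entrywise:
Answer: \begin{pmatrix} 0 & - \frac{5}{2} & 0 & -1 \\ \frac{5}{2} & 0 & -1 & 0 \\ 0 & 1 & 0 & - \frac{5}{2} \\ 1 & 0 & \frac{5}{2} & 0 \end{pmatrix}


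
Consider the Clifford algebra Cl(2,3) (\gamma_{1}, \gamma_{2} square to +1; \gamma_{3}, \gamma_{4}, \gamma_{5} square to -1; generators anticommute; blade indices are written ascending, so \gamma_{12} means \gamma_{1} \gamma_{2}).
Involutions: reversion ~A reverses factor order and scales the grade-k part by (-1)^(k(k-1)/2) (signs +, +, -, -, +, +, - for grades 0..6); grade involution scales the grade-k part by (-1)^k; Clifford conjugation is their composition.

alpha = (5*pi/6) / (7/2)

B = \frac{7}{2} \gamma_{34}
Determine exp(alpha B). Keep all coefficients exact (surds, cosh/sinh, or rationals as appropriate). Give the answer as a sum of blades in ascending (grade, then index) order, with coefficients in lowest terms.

B^2 = (\frac{7}{2})^2*(\gamma_{34})^2 = \frac{49}{4}*(-1) = -\frac{49}{4} (a basis 2-blade squares to minus the product of its generators' squares).
B^2 = -\frac{49}{4} — the negative square puts this in the circular regime; l = \frac{7}{2}, alpha*l = \frac{5 \pi}{6}, so exp(alpha B) = cos(\frac{5 \pi}{6}) + (sin(\frac{5 \pi}{6})/(\frac{7}{2}))*B = - \frac{\sqrt{3}}{2} + (\frac{1}{7})*B.
Answer: - \frac{\sqrt{3}}{2} + \frac{1}{2} \gamma_{34}


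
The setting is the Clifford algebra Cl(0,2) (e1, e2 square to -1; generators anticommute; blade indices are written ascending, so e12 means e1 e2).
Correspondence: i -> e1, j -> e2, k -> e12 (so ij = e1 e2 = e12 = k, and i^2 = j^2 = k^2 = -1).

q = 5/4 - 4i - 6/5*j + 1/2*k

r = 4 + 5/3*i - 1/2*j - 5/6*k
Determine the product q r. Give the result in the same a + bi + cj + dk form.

In blades: q = 5/4 - 4*e1 - 6/5*e2 + 1/2*e12, r = 4 + 5/3*e1 - 1/2*e2 - 5/6*e12.
Distribute q over r term by term (generator squares from the signature, products reordered to ascending indices): (5/4)*r = 5 + 25/12*e1 - 5/8*e2 - 25/24*e12; (-4*e1)*r = 20/3 - 16*e1 - 10/3*e2 + 2*e12; (-6/5*e2)*r = -3/5 + e1 - 24/5*e2 + 2*e12; (1/2*e12)*r = 5/12 + 1/4*e1 + 5/6*e2 + 2*e12.
Sum: 689/60 - 38/3*e1 - 317/40*e2 + 119/24*e12; translating back through the correspondence:
Answer: 689/60 - 38/3*i - 317/40*j + 119/24*k


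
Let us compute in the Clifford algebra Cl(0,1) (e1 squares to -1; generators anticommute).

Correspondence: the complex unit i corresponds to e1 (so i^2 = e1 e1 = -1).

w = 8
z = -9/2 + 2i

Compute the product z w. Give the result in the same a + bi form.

In blades: z = -9/2 + 2*e1, w = 8.
Distribute z over w term by term (generator squares from the signature, products reordered to ascending indices): (-9/2)*w = -36; (2*e1)*w = 16*e1.
Sum: -36 + 16*e1; translating back through the correspondence:
Answer: -36 + 16i


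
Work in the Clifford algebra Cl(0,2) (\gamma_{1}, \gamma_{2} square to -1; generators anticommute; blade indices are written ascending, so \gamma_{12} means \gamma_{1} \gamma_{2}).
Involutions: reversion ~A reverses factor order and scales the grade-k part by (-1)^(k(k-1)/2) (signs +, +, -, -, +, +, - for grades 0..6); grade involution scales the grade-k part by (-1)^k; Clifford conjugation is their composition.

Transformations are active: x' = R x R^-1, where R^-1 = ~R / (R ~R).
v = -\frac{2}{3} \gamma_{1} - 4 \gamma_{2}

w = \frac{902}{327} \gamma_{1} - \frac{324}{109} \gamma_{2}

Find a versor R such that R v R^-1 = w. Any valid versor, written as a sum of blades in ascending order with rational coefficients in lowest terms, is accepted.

Construction: equal norms (both -\frac{148}{9}) license R = v + w = \frac{228}{109} \gamma_{1} - \frac{760}{109} \gamma_{2} — nothing changes along that direction, while (v - w)/2 changes sign, so v maps onto w.
Answer: \frac{228}{109} \gamma_{1} - \frac{760}{109} \gamma_{2}


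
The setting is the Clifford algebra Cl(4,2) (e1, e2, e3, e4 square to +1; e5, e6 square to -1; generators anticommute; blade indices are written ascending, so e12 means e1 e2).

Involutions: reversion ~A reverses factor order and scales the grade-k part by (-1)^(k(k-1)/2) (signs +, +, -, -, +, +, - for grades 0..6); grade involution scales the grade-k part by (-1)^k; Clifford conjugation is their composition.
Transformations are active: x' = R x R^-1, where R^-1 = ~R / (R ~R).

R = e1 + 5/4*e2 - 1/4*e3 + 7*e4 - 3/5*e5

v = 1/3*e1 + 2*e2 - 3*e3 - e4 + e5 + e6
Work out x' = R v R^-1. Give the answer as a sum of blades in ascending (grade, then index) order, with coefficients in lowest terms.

~R = e1 + 5/4*e2 - 1/4*e3 + 7*e4 - 3/5*e5, and R ~R = 10253/200, so R^-1 = ~R / (10253/200).
R v = -169/60 + 19/12*e12 - 35/12*e13 - 10/3*e14 + 6/5*e15 + e16 - 13/4*e23 - 61/4*e24 + 49/20*e25 + 5/4*e26 + 85/4*e34 - 41/20*e35 - 1/4*e36 + 32/5*e45 + 7*e46 - 3/5*e56
Answer: -13633/30759*e1 - 65743/30759*e2 + 93122/30759*e3 + 7099/30759*e4 - 9577/10253*e5 - e6


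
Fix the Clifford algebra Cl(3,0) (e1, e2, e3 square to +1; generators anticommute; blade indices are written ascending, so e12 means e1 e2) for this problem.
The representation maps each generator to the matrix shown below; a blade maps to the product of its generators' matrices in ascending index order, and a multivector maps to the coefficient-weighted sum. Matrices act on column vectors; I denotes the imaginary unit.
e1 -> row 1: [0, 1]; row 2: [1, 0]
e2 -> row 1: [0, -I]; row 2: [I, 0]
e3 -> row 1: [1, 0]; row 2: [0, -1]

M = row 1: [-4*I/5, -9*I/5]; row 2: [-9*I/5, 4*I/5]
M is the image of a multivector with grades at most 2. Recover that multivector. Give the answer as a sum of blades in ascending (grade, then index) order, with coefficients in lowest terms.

Method: 1, rho(e1), rho(e2), rho(e3) form a trace-orthogonal basis of the 2x2 complex matrices (tr(X Y) = 2 if X = Y, else 0), so M = m0*1 + m1*rho(e1) + m2*rho(e2) + m3*rho(e3) with m0 = tr(M)/2 = 0, m1 = tr(M rho(e1))/2 = -9*I/5, m2 = tr(M rho(e2))/2 = 0, m3 = tr(M rho(e3))/2 = -4*I/5.
Multiplying table entries, the bivector images are rho(e12) = I*rho(e3), rho(e13) = -I*rho(e2), rho(e23) = I*rho(e1); with real blade coefficients the real parts of m0..m3 are the coefficients of 1, e1, e2, e3 and the imaginary parts give the bivectors (e23: Im m1, e13: -Im m2, e12: Im m3).
Answer: -4/5*e12 - 9/5*e23


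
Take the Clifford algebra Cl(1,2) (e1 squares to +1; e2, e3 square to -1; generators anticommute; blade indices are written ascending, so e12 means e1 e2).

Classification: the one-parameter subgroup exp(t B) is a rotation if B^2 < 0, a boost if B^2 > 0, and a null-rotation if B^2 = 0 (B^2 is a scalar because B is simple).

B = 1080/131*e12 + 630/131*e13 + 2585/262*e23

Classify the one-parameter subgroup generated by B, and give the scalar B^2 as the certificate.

B^2 term by term: the squares give (1080/131)^2*(e12)^2 + (630/131)^2*(e13)^2 + (2585/262)^2*(e23)^2 = 1166400/17161*(+1) + 396900/17161*(+1) + 6682225/68644*(-1) = -25/4 (each basis 2-blade squares to minus the product of its generators' squares); cross terms between blades sharing an index anticommute and cancel. So B^2 = -25/4.
Answer: rotation, certificate B^2 = -25/4. The scalar -25/4 is the complete invariant here: its sign names the subgroup type.


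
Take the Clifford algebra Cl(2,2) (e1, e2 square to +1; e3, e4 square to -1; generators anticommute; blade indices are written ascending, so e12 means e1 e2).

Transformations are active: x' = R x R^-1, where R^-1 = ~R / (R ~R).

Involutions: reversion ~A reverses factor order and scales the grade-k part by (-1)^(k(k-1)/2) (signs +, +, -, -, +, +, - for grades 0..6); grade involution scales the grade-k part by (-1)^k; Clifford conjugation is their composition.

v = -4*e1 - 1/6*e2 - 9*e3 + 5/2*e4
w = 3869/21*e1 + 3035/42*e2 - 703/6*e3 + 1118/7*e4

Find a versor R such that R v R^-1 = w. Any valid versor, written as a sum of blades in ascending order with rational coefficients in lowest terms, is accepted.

Equal squares first: v^2 = w^2 = -641/9. Then v + w = 3785/21*e1 + 1514/21*e2 - 757/6*e3 + 2271/14*e4 is a versor taking v to w, provided it is invertible.
Answer: 3785/21*e1 + 1514/21*e2 - 757/6*e3 + 2271/14*e4


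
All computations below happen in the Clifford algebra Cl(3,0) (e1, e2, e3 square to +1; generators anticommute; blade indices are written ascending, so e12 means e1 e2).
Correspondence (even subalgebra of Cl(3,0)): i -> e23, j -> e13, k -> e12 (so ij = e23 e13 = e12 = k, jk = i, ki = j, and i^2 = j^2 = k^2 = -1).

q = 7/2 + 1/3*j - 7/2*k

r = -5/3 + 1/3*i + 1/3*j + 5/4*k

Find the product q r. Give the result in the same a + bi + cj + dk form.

In blades: q = 7/2 - 7/2*e12 + 1/3*e13, r = -5/3 + 5/4*e12 + 1/3*e13 + 1/3*e23.
Distribute q over r term by term (generator squares from the signature, products reordered to ascending indices): (7/2)*r = -35/6 + 35/8*e12 + 7/6*e13 + 7/6*e23; (-7/2*e12)*r = 35/8 + 35/6*e12 - 7/6*e13 + 7/6*e23; (1/3*e13)*r = -1/9 - 1/9*e12 - 5/9*e13 + 5/12*e23.
Sum: -113/72 + 727/72*e12 - 5/9*e13 + 11/4*e23; translating back through the correspondence:
Answer: -113/72 + 11/4*i - 5/9*j + 727/72*k


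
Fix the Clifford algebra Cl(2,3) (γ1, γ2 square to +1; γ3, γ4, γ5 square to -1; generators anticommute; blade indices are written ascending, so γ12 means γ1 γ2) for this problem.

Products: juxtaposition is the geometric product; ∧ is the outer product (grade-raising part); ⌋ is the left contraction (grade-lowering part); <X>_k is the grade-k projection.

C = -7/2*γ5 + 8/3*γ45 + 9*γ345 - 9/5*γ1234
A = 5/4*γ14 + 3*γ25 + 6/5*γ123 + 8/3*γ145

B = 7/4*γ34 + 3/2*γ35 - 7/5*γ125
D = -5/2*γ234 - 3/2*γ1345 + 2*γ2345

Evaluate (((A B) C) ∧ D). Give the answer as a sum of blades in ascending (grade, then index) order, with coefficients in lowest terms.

step 1: -21/5*γ1 + 35/16*γ13 + 9/2*γ23 + 56/15*γ24 + 42/25*γ35 - 21/10*γ124 - 9/5*γ125 - 4*γ134 + 14/3*γ135 - 7/4*γ245 - 15/8*γ1345 + 21/4*γ2345
step 2: -135/8*γ1 + 2683/60*γ2 + 21/10*γ3 + 378/25*γ4 - 63/10*γ12 + 2104/75*γ13 + 339/10*γ14 + 165/4*γ15 + 7/4*γ23 - 35/16*γ24 - 4799/360*γ25 + 112/25*γ34 - 24/5*γ124 + 28/5*γ125 + 847/144*γ134 - 67/480*γ135 - 2471/80*γ145 + 5187/200*γ234 + 357/20*γ235 - 271/6*γ245 - 81/25*γ345 + 81/5*γ1234 - 189/10*γ1235 + 5187/500*γ1245 - 539/30*γ1345 + 12*γ2345
step 3: 675/16*γ1234 + 2729/20*γ12345
Answer: 675/16*γ1234 + 2729/20*γ12345


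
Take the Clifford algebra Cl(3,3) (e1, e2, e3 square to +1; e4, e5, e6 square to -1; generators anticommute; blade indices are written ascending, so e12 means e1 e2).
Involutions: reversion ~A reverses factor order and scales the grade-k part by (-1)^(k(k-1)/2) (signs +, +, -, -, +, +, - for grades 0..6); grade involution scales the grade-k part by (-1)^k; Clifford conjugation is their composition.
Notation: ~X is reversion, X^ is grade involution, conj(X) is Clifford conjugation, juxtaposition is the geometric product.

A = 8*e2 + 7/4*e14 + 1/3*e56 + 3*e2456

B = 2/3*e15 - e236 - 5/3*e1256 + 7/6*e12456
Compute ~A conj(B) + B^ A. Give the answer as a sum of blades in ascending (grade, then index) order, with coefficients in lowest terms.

first term: 7/2*e1 - 5/9*e12 - 5*e14 + 2/9*e16 - 8*e36 - 7/6*e45 - 7/18*e124 + 16/3*e125 + 40/3*e156 - 1/3*e235 - 49/24*e256 + 3*e345 - 2*e1246 + 28/3*e1456 + 35/12*e2456 + 7/4*e12346
second term: 7/2*e1 + 5/9*e12 + 5*e14 - 2/9*e16 + 8*e36 + 7/6*e45 + 7/18*e124 - 16/3*e125 - 40/3*e156 + 1/3*e235 + 49/24*e256 - 3*e345 - 2*e1246 + 28/3*e1456 + 35/12*e2456 + 7/4*e12346
Answer: 7*e1 - 4*e1246 + 56/3*e1456 + 35/6*e2456 + 7/2*e12346


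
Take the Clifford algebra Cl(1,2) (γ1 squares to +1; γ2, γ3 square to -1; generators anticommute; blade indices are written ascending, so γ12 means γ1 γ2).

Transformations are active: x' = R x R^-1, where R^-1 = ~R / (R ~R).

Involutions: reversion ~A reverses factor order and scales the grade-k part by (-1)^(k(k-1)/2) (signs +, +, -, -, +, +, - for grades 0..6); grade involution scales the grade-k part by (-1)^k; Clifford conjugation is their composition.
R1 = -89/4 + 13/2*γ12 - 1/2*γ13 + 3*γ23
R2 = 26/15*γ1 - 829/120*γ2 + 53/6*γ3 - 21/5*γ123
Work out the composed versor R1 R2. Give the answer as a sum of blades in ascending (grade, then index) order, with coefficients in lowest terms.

Distribute over the terms of R1 (each basis-blade product reordered to ascending indices, repeated generators contracted through their squares):
(-89/4) R2 = -1157/30*γ1 + 73781/480*γ2 - 4717/24*γ3 + 1869/20*γ123
(13/2*γ12) R2 = 10777/240*γ1 - 169/15*γ2 - 273/10*γ3 + 689/12*γ123
(-1/2*γ13) R2 = 53/12*γ1 - 21/10*γ2 + 13/15*γ3 - 829/240*γ123
(3*γ23) R2 = 63/5*γ1 - 53/2*γ2 - 829/40*γ3 + 26/5*γ123
Summing the partial products and collecting blades:
Answer: 1121/48*γ1 + 3643/32*γ2 - 2437/10*γ3 + 12209/80*γ123


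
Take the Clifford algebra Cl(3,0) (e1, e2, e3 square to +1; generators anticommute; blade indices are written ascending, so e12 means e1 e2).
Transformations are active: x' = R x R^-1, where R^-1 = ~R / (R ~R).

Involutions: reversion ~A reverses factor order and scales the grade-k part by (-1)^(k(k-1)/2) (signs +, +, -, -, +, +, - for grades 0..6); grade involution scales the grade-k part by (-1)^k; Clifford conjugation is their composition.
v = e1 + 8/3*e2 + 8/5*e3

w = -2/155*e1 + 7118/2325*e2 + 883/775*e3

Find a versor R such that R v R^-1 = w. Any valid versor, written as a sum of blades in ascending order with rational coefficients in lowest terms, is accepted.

Reasoning: v^2 = w^2 = 2401/225 since conjugation preserves the quadratic form; R = v + w = 153/155*e1 + 13318/2325*e2 + 2123/775*e3 is then valid when invertible, keeping its own part and reversing (v - w)/2.
Answer: 153/155*e1 + 13318/2325*e2 + 2123/775*e3


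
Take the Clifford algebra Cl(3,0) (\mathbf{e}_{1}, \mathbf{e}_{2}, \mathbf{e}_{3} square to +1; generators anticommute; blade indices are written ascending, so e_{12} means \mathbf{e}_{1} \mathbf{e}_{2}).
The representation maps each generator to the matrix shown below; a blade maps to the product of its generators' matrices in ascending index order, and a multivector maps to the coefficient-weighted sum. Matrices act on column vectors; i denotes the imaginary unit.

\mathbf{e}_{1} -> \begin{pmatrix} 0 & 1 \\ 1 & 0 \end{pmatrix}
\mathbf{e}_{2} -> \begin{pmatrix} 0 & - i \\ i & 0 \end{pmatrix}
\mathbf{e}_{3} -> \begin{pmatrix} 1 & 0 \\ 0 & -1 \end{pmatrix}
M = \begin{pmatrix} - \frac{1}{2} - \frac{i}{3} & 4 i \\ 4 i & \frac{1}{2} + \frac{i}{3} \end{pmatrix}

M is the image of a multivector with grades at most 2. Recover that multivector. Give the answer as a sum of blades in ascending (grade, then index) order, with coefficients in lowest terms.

Method: 1, rho(e_{1}), rho(e_{2}), rho(e_{3}) form a trace-orthogonal basis of the 2x2 complex matrices (tr(X Y) = 2 if X = Y, else 0), so M = m0*1 + m1*rho(e_{1}) + m2*rho(e_{2}) + m3*rho(e_{3}) with m0 = tr(M)/2 = 0, m1 = tr(M rho(e_{1}))/2 = 4 i, m2 = tr(M rho(e_{2}))/2 = 0, m3 = tr(M rho(e_{3}))/2 = - \frac{1}{2} - \frac{i}{3}.
Multiplying table entries, the bivector images are rho(e_{12}) = i*rho(e_{3}), rho(e_{13}) = -i*rho(e_{2}), rho(e_{23}) = i*rho(e_{1}); with real blade coefficients the real parts of m0..m3 are the coefficients of 1, e_{1}, e_{2}, e_{3} and the imaginary parts give the bivectors (e_{23}: Im m1, e_{13}: -Im m2, e_{12}: Im m3).
Answer: -\frac{1}{2} e_{3} - \frac{1}{3} e_{12} + 4 e_{23}


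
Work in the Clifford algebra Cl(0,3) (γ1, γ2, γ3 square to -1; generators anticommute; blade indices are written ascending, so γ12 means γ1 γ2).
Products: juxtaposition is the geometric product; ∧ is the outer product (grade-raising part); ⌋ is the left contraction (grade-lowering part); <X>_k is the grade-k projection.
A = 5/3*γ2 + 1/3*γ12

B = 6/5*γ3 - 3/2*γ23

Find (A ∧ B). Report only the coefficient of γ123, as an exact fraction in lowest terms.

step 1: 2*γ23 + 2/5*γ123
Answer: 2/5


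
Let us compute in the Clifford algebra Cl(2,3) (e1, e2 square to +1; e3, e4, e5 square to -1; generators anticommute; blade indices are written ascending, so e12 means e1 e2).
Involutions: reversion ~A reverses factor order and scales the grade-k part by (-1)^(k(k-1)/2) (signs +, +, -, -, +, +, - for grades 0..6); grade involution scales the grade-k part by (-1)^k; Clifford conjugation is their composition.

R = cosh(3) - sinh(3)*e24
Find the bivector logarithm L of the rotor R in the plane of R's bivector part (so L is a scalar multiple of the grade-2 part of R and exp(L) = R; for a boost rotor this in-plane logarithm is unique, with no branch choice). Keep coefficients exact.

The scalar part of R is cosh(3), which determines |rapidity| via cosh; the sign lives in the bivector part, and pairing them (bivector part over sinh of the rapidity = the plane) gives the unique in-plane L = rapidity * plane.
Concretely: cosh(rapidity) = cosh(3) gives rapidity = ±3, and since rapidity/sinh(rapidity) is even the sign is immaterial: L = (rapidity/sinh(rapidity)) * <R>_2 = (3/sinh(3)) * <R>_2.
Answer: -3*e24


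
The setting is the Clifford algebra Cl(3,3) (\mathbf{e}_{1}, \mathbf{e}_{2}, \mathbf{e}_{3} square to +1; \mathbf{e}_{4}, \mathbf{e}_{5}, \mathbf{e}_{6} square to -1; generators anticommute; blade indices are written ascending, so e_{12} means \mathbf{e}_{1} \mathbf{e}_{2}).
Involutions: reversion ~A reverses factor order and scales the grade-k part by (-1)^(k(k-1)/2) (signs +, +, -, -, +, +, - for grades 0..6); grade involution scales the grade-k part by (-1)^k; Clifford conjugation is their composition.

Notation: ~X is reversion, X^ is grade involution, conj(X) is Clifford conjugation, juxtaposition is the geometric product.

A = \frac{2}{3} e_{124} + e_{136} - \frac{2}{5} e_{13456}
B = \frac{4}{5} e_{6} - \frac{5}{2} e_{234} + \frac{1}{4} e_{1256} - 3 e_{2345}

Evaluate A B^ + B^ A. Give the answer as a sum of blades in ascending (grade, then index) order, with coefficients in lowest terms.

first term: -\frac{13}{15} e_{13} + \frac{6}{5} e_{126} + 2 e_{135} + \frac{1}{10} e_{234} + \frac{1}{4} e_{235} - \frac{1}{6} e_{456} + \frac{59}{30} e_{1246} - e_{1256} - \frac{8}{25} e_{1345} + 3 e_{12456}
second term: \frac{37}{15} e_{13} - \frac{6}{5} e_{126} + 2 e_{135} - \frac{1}{10} e_{234} + \frac{1}{4} e_{235} - \frac{1}{6} e_{456} + \frac{91}{30} e_{1246} + e_{1256} - \frac{8}{25} e_{1345} - 3 e_{12456}
Answer: \frac{8}{5} e_{13} + 4 e_{135} + \frac{1}{2} e_{235} - \frac{1}{3} e_{456} + 5 e_{1246} - \frac{16}{25} e_{1345}


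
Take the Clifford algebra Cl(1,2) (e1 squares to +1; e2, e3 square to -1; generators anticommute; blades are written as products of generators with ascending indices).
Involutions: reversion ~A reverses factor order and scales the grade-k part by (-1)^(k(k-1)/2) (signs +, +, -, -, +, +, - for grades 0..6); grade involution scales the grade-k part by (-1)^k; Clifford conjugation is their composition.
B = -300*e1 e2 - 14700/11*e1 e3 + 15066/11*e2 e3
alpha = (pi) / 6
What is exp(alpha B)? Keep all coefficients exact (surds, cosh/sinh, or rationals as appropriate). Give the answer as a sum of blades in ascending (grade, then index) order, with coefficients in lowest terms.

B^2 term by term: the squares give (-300)^2*(e1 e2)^2 + (-14700/11)^2*(e1 e3)^2 + (15066/11)^2*(e2 e3)^2 = 90000*(+1) + 216090000/121*(+1) + 226984356/121*(-1) = -36 (each basis 2-blade squares to minus the product of its generators' squares); cross terms between blades sharing an index anticommute and cancel. So B^2 = -36.
B^2 = -36 — a negative square means the series sums to a rotation: l = 6, alpha*l = pi, so exp(alpha B) = cos(pi) + (sin(pi)/6)*B = -1 + (0)*B.
Answer: -1


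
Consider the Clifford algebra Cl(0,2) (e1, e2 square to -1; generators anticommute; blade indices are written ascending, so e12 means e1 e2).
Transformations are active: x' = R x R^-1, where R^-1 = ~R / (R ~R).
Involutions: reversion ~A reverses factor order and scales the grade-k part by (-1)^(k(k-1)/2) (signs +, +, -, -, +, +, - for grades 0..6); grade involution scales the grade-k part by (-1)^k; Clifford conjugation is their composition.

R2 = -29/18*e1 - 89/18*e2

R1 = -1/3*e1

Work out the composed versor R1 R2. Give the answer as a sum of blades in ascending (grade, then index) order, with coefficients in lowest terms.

Distribute over the terms of R1 (each basis-blade product reordered to ascending indices, repeated generators contracted through their squares):
(-1/3*e1) R2 = -29/54 + 89/54*e12
Answer: -29/54 + 89/54*e12


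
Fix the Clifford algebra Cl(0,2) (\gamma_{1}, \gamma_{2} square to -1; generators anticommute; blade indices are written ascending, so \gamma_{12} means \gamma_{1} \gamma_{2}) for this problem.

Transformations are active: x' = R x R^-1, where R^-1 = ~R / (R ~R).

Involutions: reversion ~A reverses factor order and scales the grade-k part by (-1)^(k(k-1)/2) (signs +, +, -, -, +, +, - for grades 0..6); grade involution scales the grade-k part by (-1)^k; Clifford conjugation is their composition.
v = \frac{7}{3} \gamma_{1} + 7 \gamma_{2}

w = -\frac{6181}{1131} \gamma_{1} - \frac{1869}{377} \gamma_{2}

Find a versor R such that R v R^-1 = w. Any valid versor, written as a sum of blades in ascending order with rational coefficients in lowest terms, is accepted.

Sketch: the shared square -\frac{490}{9} makes R = v + w = -\frac{3542}{1131} \gamma_{1} + \frac{770}{377} \gamma_{2} the natural versor; its sandwich fixes that direction, negates (v - w)/2, and sends v to w.
Answer: -\frac{3542}{1131} \gamma_{1} + \frac{770}{377} \gamma_{2}


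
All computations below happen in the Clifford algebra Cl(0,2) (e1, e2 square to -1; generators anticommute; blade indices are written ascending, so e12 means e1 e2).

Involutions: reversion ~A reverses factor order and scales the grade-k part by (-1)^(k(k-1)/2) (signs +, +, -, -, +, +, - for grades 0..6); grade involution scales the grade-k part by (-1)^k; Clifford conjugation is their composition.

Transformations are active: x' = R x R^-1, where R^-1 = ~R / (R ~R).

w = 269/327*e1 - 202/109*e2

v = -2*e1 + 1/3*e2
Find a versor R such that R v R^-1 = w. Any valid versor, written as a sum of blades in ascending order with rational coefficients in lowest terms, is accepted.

Sketch: the shared square -37/9 makes R = v + w = -385/327*e1 - 497/327*e2 the natural versor; its sandwich fixes that direction, negates (v - w)/2, and sends v to w.
Answer: -385/327*e1 - 497/327*e2


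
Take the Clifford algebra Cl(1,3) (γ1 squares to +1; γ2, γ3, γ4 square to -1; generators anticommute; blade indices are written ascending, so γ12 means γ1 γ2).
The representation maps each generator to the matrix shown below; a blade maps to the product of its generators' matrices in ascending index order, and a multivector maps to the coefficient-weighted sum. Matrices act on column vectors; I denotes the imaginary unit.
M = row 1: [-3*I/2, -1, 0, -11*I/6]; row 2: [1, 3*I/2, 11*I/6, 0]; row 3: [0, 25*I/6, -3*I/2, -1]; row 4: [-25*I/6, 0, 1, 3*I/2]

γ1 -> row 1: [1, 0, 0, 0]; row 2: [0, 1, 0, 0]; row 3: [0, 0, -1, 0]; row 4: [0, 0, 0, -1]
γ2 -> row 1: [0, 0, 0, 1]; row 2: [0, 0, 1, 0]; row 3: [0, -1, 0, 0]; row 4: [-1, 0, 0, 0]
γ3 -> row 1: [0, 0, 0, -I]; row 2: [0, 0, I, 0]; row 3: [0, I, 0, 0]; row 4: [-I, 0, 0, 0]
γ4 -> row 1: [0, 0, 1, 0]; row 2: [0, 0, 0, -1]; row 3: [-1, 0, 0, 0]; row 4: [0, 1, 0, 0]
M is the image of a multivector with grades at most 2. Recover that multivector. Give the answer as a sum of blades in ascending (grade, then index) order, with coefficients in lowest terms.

Method: the blade images are trace-orthogonal — tr(rho(e_A) rho(e_B)^-1) = 4 if A = B and 0 otherwise — and rho(e_A)^-1 = (e_A)^2 * rho(e_A) with (e_A)^2 = +1 or -1, so the coefficient of e_A in the preimage is (e_A)^2 * tr(M rho(e_A))/4.
Nonzero projections over blades of grade <= 2: γ3: (γ3)^2 = -1, tr(M rho(γ3)) = -12, coefficient 3; γ13: (γ13)^2 = +1, tr(M rho(γ13)) = -14/3, coefficient -7/6; γ23: (γ23)^2 = -1, tr(M rho(γ23)) = -6, coefficient 3/2; γ24: (γ24)^2 = -1, tr(M rho(γ24)) = 4, coefficient -1. Every other blade of grade <= 2 projects to 0.
Answer: 3*γ3 - 7/6*γ13 + 3/2*γ23 - γ24


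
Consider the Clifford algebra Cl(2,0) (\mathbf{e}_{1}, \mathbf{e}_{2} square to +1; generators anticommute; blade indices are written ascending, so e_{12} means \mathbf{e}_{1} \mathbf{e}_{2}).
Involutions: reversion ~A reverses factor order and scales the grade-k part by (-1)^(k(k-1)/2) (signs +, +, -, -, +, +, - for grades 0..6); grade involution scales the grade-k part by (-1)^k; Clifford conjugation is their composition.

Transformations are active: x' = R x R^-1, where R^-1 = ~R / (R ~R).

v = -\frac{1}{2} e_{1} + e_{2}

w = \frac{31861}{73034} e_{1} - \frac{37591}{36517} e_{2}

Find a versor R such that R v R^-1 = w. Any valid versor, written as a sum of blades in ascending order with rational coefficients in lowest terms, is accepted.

Construction: equal norms (both \frac{5}{4}) license R = v + w = -\frac{2328}{36517} e_{1} - \frac{1074}{36517} e_{2} — nothing changes along that direction, while (v - w)/2 changes sign, so v maps onto w.
Answer: -\frac{2328}{36517} e_{1} - \frac{1074}{36517} e_{2}


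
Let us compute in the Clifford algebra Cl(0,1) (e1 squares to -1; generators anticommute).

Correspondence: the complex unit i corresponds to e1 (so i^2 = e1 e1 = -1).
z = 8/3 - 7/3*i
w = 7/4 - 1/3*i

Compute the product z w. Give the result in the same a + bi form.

In blades: z = 8/3 - 7/3*e1, w = 7/4 - 1/3*e1.
Distribute z over w term by term (generator squares from the signature, products reordered to ascending indices): (8/3)*w = 14/3 - 8/9*e1; (-7/3*e1)*w = -7/9 - 49/12*e1.
Sum: 35/9 - 179/36*e1; translating back through the correspondence:
Answer: 35/9 - 179/36*i


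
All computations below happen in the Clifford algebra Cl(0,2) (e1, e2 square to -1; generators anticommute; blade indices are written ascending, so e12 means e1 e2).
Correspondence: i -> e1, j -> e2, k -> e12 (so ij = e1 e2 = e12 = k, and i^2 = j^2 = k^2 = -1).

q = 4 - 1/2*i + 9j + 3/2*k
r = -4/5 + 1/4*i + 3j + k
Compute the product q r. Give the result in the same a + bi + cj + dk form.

In blades: q = 4 - 1/2*e1 + 9*e2 + 3/2*e12, r = -4/5 + 1/4*e1 + 3*e2 + e12.
Distribute q over r term by term (generator squares from the signature, products reordered to ascending indices): (4)*r = -16/5 + e1 + 12*e2 + 4*e12; (-1/2*e1)*r = 1/8 + 2/5*e1 + 1/2*e2 - 3/2*e12; (9*e2)*r = -27 + 9*e1 - 36/5*e2 - 9/4*e12; (3/2*e12)*r = -3/2 - 9/2*e1 + 3/8*e2 - 6/5*e12.
Sum: -1263/40 + 59/10*e1 + 227/40*e2 - 19/20*e12; translating back through the correspondence:
Answer: -1263/40 + 59/10*i + 227/40*j - 19/20*k


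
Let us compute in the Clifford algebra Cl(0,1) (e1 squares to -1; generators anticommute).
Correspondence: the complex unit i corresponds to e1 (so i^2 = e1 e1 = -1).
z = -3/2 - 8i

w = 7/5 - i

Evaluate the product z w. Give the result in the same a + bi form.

In blades: z = -3/2 - 8*e1, w = 7/5 - e1.
Distribute z over w term by term (generator squares from the signature, products reordered to ascending indices): (-3/2)*w = -21/10 + 3/2*e1; (-8*e1)*w = -8 - 56/5*e1.
Sum: -101/10 - 97/10*e1; translating back through the correspondence:
Answer: -101/10 - 97/10*i


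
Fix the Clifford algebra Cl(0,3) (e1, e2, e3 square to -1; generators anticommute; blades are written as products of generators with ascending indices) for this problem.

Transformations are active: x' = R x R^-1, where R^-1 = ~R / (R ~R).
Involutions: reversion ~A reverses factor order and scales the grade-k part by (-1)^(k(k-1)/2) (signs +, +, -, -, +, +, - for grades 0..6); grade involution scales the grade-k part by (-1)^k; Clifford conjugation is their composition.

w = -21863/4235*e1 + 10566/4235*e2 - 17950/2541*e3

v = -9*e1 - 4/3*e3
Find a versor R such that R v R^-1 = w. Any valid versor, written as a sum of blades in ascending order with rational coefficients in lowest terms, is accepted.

Sketch: the shared square -745/9 makes R = v + w = -59978/4235*e1 + 10566/4235*e2 - 21338/2541*e3 the natural versor; its sandwich fixes that direction, negates (v - w)/2, and sends v to w.
Answer: -59978/4235*e1 + 10566/4235*e2 - 21338/2541*e3


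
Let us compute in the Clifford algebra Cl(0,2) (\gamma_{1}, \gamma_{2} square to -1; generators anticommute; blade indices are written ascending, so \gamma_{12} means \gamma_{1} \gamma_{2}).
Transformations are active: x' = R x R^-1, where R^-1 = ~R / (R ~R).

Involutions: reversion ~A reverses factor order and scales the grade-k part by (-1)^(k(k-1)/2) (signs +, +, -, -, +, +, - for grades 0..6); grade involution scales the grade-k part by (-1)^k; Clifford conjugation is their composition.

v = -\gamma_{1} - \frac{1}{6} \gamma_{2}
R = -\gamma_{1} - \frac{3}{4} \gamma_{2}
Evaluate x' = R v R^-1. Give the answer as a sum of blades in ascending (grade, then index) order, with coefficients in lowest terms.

~R = -\gamma_{1} - \frac{3}{4} \gamma_{2}, and R ~R = -\frac{25}{16}, so R^-1 = ~R / (-\frac{25}{16}).
R v = -\frac{9}{8} - \frac{7}{12} \gamma_{12}
Answer: -\frac{11}{25} \gamma_{1} - \frac{137}{150} \gamma_{2}


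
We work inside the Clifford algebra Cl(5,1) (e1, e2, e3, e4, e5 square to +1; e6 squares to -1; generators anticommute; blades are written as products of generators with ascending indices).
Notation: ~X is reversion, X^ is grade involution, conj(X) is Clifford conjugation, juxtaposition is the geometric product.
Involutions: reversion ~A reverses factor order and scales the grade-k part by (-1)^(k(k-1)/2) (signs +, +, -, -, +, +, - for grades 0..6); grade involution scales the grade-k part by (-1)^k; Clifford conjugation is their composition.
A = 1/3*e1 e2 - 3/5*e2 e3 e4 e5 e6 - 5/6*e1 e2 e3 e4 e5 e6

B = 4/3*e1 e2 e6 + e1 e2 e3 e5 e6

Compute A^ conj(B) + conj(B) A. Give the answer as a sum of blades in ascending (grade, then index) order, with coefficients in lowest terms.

first term: 5/6*e4 - 4/9*e6 - 3/5*e1 e4 - 10/9*e3 e4 e5 + 1/3*e3 e5 e6 + 4/5*e1 e3 e4 e5
second term: -5/6*e4 - 4/9*e6 - 3/5*e1 e4 + 10/9*e3 e4 e5 + 1/3*e3 e5 e6 + 4/5*e1 e3 e4 e5
Answer: -8/9*e6 - 6/5*e1 e4 + 2/3*e3 e5 e6 + 8/5*e1 e3 e4 e5


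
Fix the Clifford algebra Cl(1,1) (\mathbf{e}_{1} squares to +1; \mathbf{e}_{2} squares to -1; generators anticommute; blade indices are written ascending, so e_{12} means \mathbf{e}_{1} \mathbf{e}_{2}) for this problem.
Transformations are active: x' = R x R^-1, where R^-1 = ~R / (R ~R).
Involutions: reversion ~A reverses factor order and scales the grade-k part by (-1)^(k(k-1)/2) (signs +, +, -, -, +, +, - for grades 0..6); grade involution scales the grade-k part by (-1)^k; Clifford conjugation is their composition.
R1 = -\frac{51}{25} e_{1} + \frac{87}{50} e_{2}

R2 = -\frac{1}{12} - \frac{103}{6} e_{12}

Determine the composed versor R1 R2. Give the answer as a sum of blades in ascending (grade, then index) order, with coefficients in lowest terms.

Distribute over the terms of R1 (each basis-blade product reordered to ascending indices, repeated generators contracted through their squares):
(-\frac{51}{25} e_{1}) R2 = \frac{17}{100} e_{1} + \frac{1751}{50} e_{2}
(\frac{87}{50} e_{2}) R2 = -\frac{2987}{100} e_{1} - \frac{29}{200} e_{2}
Summing the partial products and collecting blades:
Answer: -\frac{297}{10} e_{1} + \frac{279}{8} e_{2}


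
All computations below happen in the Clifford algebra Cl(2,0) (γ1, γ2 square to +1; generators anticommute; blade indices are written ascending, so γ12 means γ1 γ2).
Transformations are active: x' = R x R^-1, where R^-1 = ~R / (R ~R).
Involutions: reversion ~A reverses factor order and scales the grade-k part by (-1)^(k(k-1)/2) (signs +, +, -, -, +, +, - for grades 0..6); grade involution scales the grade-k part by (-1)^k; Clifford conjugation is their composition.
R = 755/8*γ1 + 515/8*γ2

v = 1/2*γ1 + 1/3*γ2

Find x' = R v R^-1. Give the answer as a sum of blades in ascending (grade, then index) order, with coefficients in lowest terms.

~R = 755/8*γ1 + 515/8*γ2, and R ~R = 417625/32, so R^-1 = ~R / (417625/32).
R v = 3295/48 - 35/48*γ12
Answer: 24697/50115*γ1 + 11489/33410*γ2


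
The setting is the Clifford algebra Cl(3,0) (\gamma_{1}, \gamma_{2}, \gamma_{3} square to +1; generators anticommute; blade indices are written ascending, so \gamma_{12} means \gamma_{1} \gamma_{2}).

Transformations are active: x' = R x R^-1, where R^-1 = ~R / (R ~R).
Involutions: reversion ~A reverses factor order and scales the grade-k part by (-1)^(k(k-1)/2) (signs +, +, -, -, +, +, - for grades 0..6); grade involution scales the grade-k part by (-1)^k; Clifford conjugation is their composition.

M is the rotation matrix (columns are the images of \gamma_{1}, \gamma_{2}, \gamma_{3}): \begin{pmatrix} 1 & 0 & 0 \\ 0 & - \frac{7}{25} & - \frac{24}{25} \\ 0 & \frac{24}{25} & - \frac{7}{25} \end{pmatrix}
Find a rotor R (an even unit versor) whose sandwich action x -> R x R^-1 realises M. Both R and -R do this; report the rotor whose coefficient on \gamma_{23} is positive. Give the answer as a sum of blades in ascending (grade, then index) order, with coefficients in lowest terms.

Method: write R = a + b12*\gamma_{12} + b13*\gamma_{13} + b23*\gamma_{23} with a^2 + b12^2 + b13^2 + b23^2 = 1 (so R^-1 = ~R). Expanding the columns R e_j ~R gives tr M = 4a^2 - 1 and, from the antisymmetric part, M21 - M12 = -4a*b12, M13 - M31 = 4a*b13, M32 - M23 = -4a*b23.
Here tr M = \frac{11}{25}, so a^2 = (1 + tr M)/4 = \frac{9}{25} and a = ±\frac{3}{5}. Taking a = \frac{3}{5}: M21 - M12 = 0, M13 - M31 = 0, M32 - M23 = \frac{48}{25}, giving b12 = 0, b13 = 0, b23 = -\frac{4}{5}, i.e. R = \frac{3}{5} - \frac{4}{5} \gamma_{23}.
Its \gamma_{23} coefficient is negative, so report the other preimage -R.
Answer: -\frac{3}{5} + \frac{4}{5} \gamma_{23}. Recall the cover is two-to-one: with M of trace \frac{11}{25}, both preimages act alike, and the stated \gamma_{23} sign chooses the sheet.
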